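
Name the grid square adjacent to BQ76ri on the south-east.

BQ76sh

Longitude subsquare r = 17; +1 → 18 = s.
Latitude subsquare i = 8; −1 → 7 = h.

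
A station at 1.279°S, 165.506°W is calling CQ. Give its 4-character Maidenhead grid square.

Shift to the Maidenhead origin (180°W, 90°S): lon 14.49, lat 88.72.
Field: lon ⌊14.49/20⌋ = 0 → A; lat ⌊88.72/10⌋ = 8 → I.
Square: lon ⌊14.49/2⌋ = 7; lat ⌊8.72/1⌋ = 8.

AI78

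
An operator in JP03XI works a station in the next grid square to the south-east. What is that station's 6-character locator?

JP13ah

Longitude subsquare x = 23; +1 → 24, wraps to 0 = a, carry into square.
Longitude square 0; +1 → 1.
Latitude subsquare i = 8; −1 → 7 = h.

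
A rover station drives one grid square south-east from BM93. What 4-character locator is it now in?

CM02

Longitude square 9; +1 → 10, wraps to 0, carry into field.
Longitude field B = 1; +1 → 2 = C.
Latitude square 3; −1 → 2.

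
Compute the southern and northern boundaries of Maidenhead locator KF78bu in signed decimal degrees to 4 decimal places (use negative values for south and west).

Field K=10, F=5: +10·20° lon, +5·10° lat → SW at lon 20°, lat -40°.
Square 7, 8: +7·2° lon, +8·1° lat → SW at lon 34°, lat -32°.
Subsquare b=1, u=20: +1·0.0833333° lon, +20·0.0416667° lat → SW at lon 34.0833°, lat -31.1667°.
Cell spans 0.0833333° lon × 0.0416667° lat.
south -31.1667, north -31.1250.

-31.1667, -31.1250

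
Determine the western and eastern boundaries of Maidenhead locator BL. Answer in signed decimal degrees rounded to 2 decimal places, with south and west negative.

Field B=1, L=11: +1·20° lon, +11·10° lat → SW at lon -160°, lat 20°.
Cell spans 20° lon × 10° lat.
west -160.00, east -140.00.

-160.00, -140.00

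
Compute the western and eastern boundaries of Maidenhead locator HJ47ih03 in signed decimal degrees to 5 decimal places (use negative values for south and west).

-31.33333, -31.32500

Field H=7, J=9: +7·20° lon, +9·10° lat → SW at lon -40°, lat 0°.
Square 4, 7: +4·2° lon, +7·1° lat → SW at lon -32°, lat 7°.
Subsquare i=8, h=7: +8·0.0833333° lon, +7·0.0416667° lat → SW at lon -31.3333°, lat 7.29167°.
Extended square 0, 3: +0·0.00833333° lon, +3·0.00416667° lat → SW at lon -31.3333°, lat 7.30417°.
Cell spans 0.00833333° lon × 0.00416667° lat.
west -31.33333, east -31.32500.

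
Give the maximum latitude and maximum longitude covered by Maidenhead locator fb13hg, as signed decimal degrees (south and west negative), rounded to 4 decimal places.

Field F=5, B=1: +5·20° lon, +1·10° lat → SW at lon -80°, lat -80°.
Square 1, 3: +1·2° lon, +3·1° lat → SW at lon -78°, lat -77°.
Subsquare h=7, g=6: +7·0.0833333° lon, +6·0.0416667° lat → SW at lon -77.4167°, lat -76.75°.
Cell spans 0.0833333° lon × 0.0416667° lat. NE corner is SW corner plus one full cell.
latitude -76.7083, longitude -77.3333.

-76.7083, -77.3333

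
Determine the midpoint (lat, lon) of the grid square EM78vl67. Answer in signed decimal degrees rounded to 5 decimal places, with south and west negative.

38.48958, -84.19583

Field E=4, M=12: +4·20° lon, +12·10° lat → SW at lon -100°, lat 30°.
Square 7, 8: +7·2° lon, +8·1° lat → SW at lon -86°, lat 38°.
Subsquare v=21, l=11: +21·0.0833333° lon, +11·0.0416667° lat → SW at lon -84.25°, lat 38.4583°.
Extended square 6, 7: +6·0.00833333° lon, +7·0.00416667° lat → SW at lon -84.2°, lat 38.4875°.
Cell spans 0.00833333° lon × 0.00416667° lat. Centre is SW corner plus half of each.
latitude 38.48958, longitude -84.19583.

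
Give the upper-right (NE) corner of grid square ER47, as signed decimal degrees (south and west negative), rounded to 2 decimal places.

Field E=4, R=17: +4·20° lon, +17·10° lat → SW at lon -100°, lat 80°.
Square 4, 7: +4·2° lon, +7·1° lat → SW at lon -92°, lat 87°.
Cell spans 2° lon × 1° lat. NE corner is SW corner plus one full cell.
latitude 88.00, longitude -90.00.

88.00, -90.00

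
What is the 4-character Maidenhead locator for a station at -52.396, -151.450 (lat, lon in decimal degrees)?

BD47

Shift to the Maidenhead origin (180°W, 90°S): lon 28.55, lat 37.60.
Field: lon ⌊28.55/20⌋ = 1 → B; lat ⌊37.60/10⌋ = 3 → D.
Square: lon ⌊8.55/2⌋ = 4; lat ⌊7.60/1⌋ = 7.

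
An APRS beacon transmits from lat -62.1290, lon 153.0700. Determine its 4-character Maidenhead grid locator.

Shift to the Maidenhead origin (180°W, 90°S): lon 333.07, lat 27.87.
Field: lon ⌊333.07/20⌋ = 16 → Q; lat ⌊27.87/10⌋ = 2 → C.
Square: lon ⌊13.07/2⌋ = 6; lat ⌊7.87/1⌋ = 7.

QC67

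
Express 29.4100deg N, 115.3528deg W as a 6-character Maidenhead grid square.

DL29hj

Add 180° to longitude and 90° to latitude: 64.6472, 119.4100.
Field: 64.6472/20 → 3 → D, 119.4100/10 → 11 → L; chars DL.
Square: 4.6472/2 → 2, 9.4100/1 → 9; chars 29.
Subsquare: 0.6472/0.0833333 → 7 → h, 0.4100/0.0416667 → 9 → j; chars hj.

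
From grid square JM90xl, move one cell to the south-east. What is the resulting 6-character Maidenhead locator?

KM00ak

Longitude subsquare x = 23; +1 → 24, wraps to 0 = a, carry into square.
Longitude square 9; +1 → 10, wraps to 0, carry into field.
Longitude field J = 9; +1 → 10 = K.
Latitude subsquare l = 11; −1 → 10 = k.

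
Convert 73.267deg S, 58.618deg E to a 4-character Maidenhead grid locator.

LB96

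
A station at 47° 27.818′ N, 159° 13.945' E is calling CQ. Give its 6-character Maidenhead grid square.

Shift to the Maidenhead origin (180°W, 90°S): lon 339.2324, lat 137.4636.
Field: lon ⌊339.2324/20⌋ = 16 → Q; lat ⌊137.4636/10⌋ = 13 → N.
Square: lon ⌊19.2324/2⌋ = 9; lat ⌊7.4636/1⌋ = 7.
Subsquare: lon ⌊1.2324/0.0833333⌋ = 14 → o; lat ⌊0.4636/0.0416667⌋ = 11 → l.

QN97ol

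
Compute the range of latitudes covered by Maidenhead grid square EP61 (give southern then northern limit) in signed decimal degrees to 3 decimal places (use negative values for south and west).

61.000, 62.000

Field E=4, P=15: +4·20° lon, +15·10° lat → SW at lon -100°, lat 60°.
Square 6, 1: +6·2° lon, +1·1° lat → SW at lon -88°, lat 61°.
Cell spans 2° lon × 1° lat.
south 61.000, north 62.000.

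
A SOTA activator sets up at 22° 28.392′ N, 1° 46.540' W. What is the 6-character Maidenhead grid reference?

IL92cl

Shift to the Maidenhead origin (180°W, 90°S): lon 178.2243, lat 112.4732.
Field: 178.2243/20 → 8 → I, 112.4732/10 → 11 → L; chars IL.
Square: 18.2243/2 → 9, 2.4732/1 → 2; chars 92.
Subsquare: 0.2243/0.0833333 → 2 → c, 0.4732/0.0416667 → 11 → l; chars cl.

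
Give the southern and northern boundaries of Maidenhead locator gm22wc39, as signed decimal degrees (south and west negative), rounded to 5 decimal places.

Field G=6, M=12: +6·20° lon, +12·10° lat → SW at lon -60°, lat 30°.
Square 2, 2: +2·2° lon, +2·1° lat → SW at lon -56°, lat 32°.
Subsquare w=22, c=2: +22·0.0833333° lon, +2·0.0416667° lat → SW at lon -54.1667°, lat 32.0833°.
Extended square 3, 9: +3·0.00833333° lon, +9·0.00416667° lat → SW at lon -54.1417°, lat 32.1208°.
Cell spans 0.00833333° lon × 0.00416667° lat.
south 32.12083, north 32.12500.

32.12083, 32.12500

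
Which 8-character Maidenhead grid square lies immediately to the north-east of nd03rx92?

Longitude extended square 9; +1 → 10, wraps to 0, carry into subsquare.
Longitude subsquare r = 17; +1 → 18 = s.
Latitude extended square 2; +1 → 3.

ND03sx03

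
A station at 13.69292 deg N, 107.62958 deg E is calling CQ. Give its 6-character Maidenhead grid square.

Shift to the Maidenhead origin (180°W, 90°S): lon 287.6296, lat 103.6929.
Field: 287.6296/20 → 14 → O, 103.6929/10 → 10 → K; chars OK.
Square: 7.6296/2 → 3, 3.6929/1 → 3; chars 33.
Subsquare: 1.6296/0.0833333 → 19 → t, 0.6929/0.0416667 → 16 → q; chars tq.

OK33tq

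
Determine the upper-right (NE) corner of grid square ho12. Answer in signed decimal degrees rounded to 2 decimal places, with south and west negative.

Field H=7, O=14: +7·20° lon, +14·10° lat → SW at lon -40°, lat 50°.
Square 1, 2: +1·2° lon, +2·1° lat → SW at lon -38°, lat 52°.
Cell spans 2° lon × 1° lat. NE corner is SW corner plus one full cell.
latitude 53.00, longitude -36.00.

53.00, -36.00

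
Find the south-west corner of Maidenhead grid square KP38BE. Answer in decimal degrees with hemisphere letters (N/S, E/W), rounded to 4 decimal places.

Field K=10, P=15: +10·20° lon, +15·10° lat → SW at lon 20°, lat 60°.
Square 3, 8: +3·2° lon, +8·1° lat → SW at lon 26°, lat 68°.
Subsquare b=1, e=4: +1·0.0833333° lon, +4·0.0416667° lat → SW at lon 26.0833°, lat 68.1667°.
latitude 68.1667° N, longitude 26.0833° E.

68.1667° N, 26.0833° E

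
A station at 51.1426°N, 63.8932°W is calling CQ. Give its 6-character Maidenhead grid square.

Shift to the Maidenhead origin (180°W, 90°S): lon 116.1068, lat 141.1426.
Field: lon ⌊116.1068/20⌋ = 5 → F; lat ⌊141.1426/10⌋ = 14 → O.
Square: lon ⌊16.1068/2⌋ = 8; lat ⌊1.1426/1⌋ = 1.
Subsquare: lon ⌊0.1068/0.0833333⌋ = 1 → b; lat ⌊0.1426/0.0416667⌋ = 3 → d.

FO81bd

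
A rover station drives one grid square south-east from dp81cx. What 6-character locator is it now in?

DP81dw

Longitude subsquare c = 2; +1 → 3 = d.
Latitude subsquare x = 23; −1 → 22 = w.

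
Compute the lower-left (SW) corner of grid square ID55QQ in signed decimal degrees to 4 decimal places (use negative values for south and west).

-54.3333, -8.6667

Field I=8, D=3: +8·20° lon, +3·10° lat → SW at lon -20°, lat -60°.
Square 5, 5: +5·2° lon, +5·1° lat → SW at lon -10°, lat -55°.
Subsquare q=16, q=16: +16·0.0833333° lon, +16·0.0416667° lat → SW at lon -8.66667°, lat -54.3333°.
latitude -54.3333, longitude -8.6667.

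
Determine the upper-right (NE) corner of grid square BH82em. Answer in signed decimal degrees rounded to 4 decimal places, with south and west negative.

Field B=1, H=7: +1·20° lon, +7·10° lat → SW at lon -160°, lat -20°.
Square 8, 2: +8·2° lon, +2·1° lat → SW at lon -144°, lat -18°.
Subsquare e=4, m=12: +4·0.0833333° lon, +12·0.0416667° lat → SW at lon -143.667°, lat -17.5°.
Cell spans 0.0833333° lon × 0.0416667° lat. NE corner is SW corner plus one full cell.
latitude -17.4583, longitude -143.5833.

-17.4583, -143.5833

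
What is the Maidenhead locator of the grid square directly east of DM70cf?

Longitude subsquare c = 2; +1 → 3 = d.
The latitude characters are unchanged.

DM70df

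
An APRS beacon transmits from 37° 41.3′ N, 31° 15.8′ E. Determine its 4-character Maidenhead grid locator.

Add 180° to longitude and 90° to latitude: 211.26, 127.69.
Field: lon ⌊211.26/20⌋ = 10 → K; lat ⌊127.69/10⌋ = 12 → M.
Square: lon ⌊11.26/2⌋ = 5; lat ⌊7.69/1⌋ = 7.

KM57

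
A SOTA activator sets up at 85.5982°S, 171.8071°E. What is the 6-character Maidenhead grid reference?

Offset from 180°W / 90°S: lon 351.8071°, lat 4.4018°.
Field: 351.8071/20 → 17 → R, 4.4018/10 → 0 → A; chars RA.
Square: 11.8071/2 → 5, 4.4018/1 → 4; chars 54.
Subsquare: 1.8071/0.0833333 → 21 → v, 0.4018/0.0416667 → 9 → j; chars vj.

RA54vj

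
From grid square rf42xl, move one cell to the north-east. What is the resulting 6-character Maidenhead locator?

Longitude subsquare x = 23; +1 → 24, wraps to 0 = a, carry into square.
Longitude square 4; +1 → 5.
Latitude subsquare l = 11; +1 → 12 = m.

RF52am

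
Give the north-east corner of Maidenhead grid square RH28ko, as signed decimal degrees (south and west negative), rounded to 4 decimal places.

-11.3750, 164.9167

Field R=17, H=7: +17·20° lon, +7·10° lat → SW at lon 160°, lat -20°.
Square 2, 8: +2·2° lon, +8·1° lat → SW at lon 164°, lat -12°.
Subsquare k=10, o=14: +10·0.0833333° lon, +14·0.0416667° lat → SW at lon 164.833°, lat -11.4167°.
Cell spans 0.0833333° lon × 0.0416667° lat. NE corner is SW corner plus one full cell.
latitude -11.3750, longitude 164.9167.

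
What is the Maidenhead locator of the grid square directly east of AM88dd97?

AM88ed07

Longitude extended square 9; +1 → 10, wraps to 0, carry into subsquare.
Longitude subsquare d = 3; +1 → 4 = e.
The latitude characters are unchanged.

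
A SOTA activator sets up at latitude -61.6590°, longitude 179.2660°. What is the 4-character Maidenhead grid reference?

Offset from 180°W / 90°S: lon 359.27°, lat 28.34°.
Field (20°×10°, letters A–R): 359.27/20 → 17 → R, 28.34/10 → 2 → C; chars RC.
Square (2°×1°, digits 0–9): 19.27/2 → 9, 8.34/1 → 8; chars 98.

RC98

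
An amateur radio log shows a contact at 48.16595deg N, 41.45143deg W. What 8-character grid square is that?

GN98gd59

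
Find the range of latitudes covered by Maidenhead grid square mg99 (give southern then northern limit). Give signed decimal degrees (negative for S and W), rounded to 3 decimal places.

Field M=12, G=6: +12·20° lon, +6·10° lat → SW at lon 60°, lat -30°.
Square 9, 9: +9·2° lon, +9·1° lat → SW at lon 78°, lat -21°.
Cell spans 2° lon × 1° lat.
south -21.000, north -20.000.

-21.000, -20.000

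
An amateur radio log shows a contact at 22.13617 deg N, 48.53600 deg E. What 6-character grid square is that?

Add 180° to longitude and 90° to latitude: 228.5360, 112.1362.
Field: lon ⌊228.5360/20⌋ = 11 → L; lat ⌊112.1362/10⌋ = 11 → L.
Square: lon ⌊8.5360/2⌋ = 4; lat ⌊2.1362/1⌋ = 2.
Subsquare: lon ⌊0.5360/0.0833333⌋ = 6 → g; lat ⌊0.1362/0.0416667⌋ = 3 → d.

LL42gd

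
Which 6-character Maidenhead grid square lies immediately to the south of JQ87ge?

JQ87gd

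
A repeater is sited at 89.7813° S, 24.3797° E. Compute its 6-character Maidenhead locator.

Offset from 180°W / 90°S: lon 204.3797°, lat 0.2187°.
Field (20°×10°, letters A–R): lon ⌊204.3797/20⌋ = 10 → K; lat ⌊0.2187/10⌋ = 0 → A.
Square (2°×1°, digits 0–9): lon ⌊4.3797/2⌋ = 2; lat ⌊0.2187/1⌋ = 0.
Subsquare (5′×2.5′, letters a–x): lon ⌊0.3797/0.0833333⌋ = 4 → e; lat ⌊0.2187/0.0416667⌋ = 5 → f.

KA20ef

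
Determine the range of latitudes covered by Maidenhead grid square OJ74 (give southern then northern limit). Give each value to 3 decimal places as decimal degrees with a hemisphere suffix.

4.000° N, 5.000° N

Field O=14, J=9: +14·20° lon, +9·10° lat → SW at lon 100°, lat 0°.
Square 7, 4: +7·2° lon, +4·1° lat → SW at lon 114°, lat 4°.
Cell spans 2° lon × 1° lat.
south 4.000° N, north 5.000° N.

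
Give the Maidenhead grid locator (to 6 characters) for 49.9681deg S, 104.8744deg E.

Shift to the Maidenhead origin (180°W, 90°S): lon 284.8744, lat 40.0319.
Field: 284.8744/20 → 14 → O, 40.0319/10 → 4 → E; chars OE.
Square: 4.8744/2 → 2, 0.0319/1 → 0; chars 20.
Subsquare: 0.8744/0.0833333 → 10 → k, 0.0319/0.0416667 → 0 → a; chars ka.

OE20ka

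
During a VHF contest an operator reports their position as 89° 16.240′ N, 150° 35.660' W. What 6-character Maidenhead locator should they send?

BR49qg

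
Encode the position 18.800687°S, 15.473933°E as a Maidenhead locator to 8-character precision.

JH71re67

Offset from 180°W / 90°S: lon 195.47393°, lat 71.19931°.
Field (20°×10°, letters A–R): lon ⌊195.47393/20⌋ = 9 → J; lat ⌊71.19931/10⌋ = 7 → H.
Square (2°×1°, digits 0–9): lon ⌊15.47393/2⌋ = 7; lat ⌊1.19931/1⌋ = 1.
Subsquare (5′×2.5′, letters a–x): lon ⌊1.47393/0.0833333⌋ = 17 → r; lat ⌊0.19931/0.0416667⌋ = 4 → e.
Extended square (30″×15″, digits 0–9): lon ⌊0.05727/0.00833333⌋ = 6; lat ⌊0.03265/0.00416667⌋ = 7.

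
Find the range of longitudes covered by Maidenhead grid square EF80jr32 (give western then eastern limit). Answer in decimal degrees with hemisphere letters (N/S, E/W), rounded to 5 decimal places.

83.22500° W, 83.21667° W

Field E=4, F=5: +4·20° lon, +5·10° lat → SW at lon -100°, lat -40°.
Square 8, 0: +8·2° lon, +0·1° lat → SW at lon -84°, lat -40°.
Subsquare j=9, r=17: +9·0.0833333° lon, +17·0.0416667° lat → SW at lon -83.25°, lat -39.2917°.
Extended square 3, 2: +3·0.00833333° lon, +2·0.00416667° lat → SW at lon -83.225°, lat -39.2833°.
Cell spans 0.00833333° lon × 0.00416667° lat.
west 83.22500° W, east 83.21667° W.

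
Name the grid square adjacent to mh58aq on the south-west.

MH48xp

Longitude subsquare a = 0; −1 → -1, wraps to 23 = x, carry into square.
Longitude square 5; −1 → 4.
Latitude subsquare q = 16; −1 → 15 = p.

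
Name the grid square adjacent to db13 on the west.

Longitude square 1; −1 → 0.
The latitude characters are unchanged.

DB03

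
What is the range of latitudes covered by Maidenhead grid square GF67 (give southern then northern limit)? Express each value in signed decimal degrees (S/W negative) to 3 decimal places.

-33.000, -32.000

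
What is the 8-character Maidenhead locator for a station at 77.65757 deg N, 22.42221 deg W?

HQ87sp97

Add 180° to longitude and 90° to latitude: 157.57779, 167.65757.
Field: lon ⌊157.57779/20⌋ = 7 → H; lat ⌊167.65757/10⌋ = 16 → Q.
Square: lon ⌊17.57779/2⌋ = 8; lat ⌊7.65757/1⌋ = 7.
Subsquare: lon ⌊1.57779/0.0833333⌋ = 18 → s; lat ⌊0.65757/0.0416667⌋ = 15 → p.
Extended square: lon ⌊0.07779/0.00833333⌋ = 9; lat ⌊0.03257/0.00416667⌋ = 7.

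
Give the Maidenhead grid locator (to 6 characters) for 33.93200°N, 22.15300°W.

HM83ww

Add 180° to longitude and 90° to latitude: 157.8470, 123.9320.
Field: lon ⌊157.8470/20⌋ = 7 → H; lat ⌊123.9320/10⌋ = 12 → M.
Square: lon ⌊17.8470/2⌋ = 8; lat ⌊3.9320/1⌋ = 3.
Subsquare: lon ⌊1.8470/0.0833333⌋ = 22 → w; lat ⌊0.9320/0.0416667⌋ = 22 → w.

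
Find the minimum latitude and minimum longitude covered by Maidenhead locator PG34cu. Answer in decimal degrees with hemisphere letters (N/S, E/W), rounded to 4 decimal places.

25.1667° S, 126.1667° E

Field P=15, G=6: +15·20° lon, +6·10° lat → SW at lon 120°, lat -30°.
Square 3, 4: +3·2° lon, +4·1° lat → SW at lon 126°, lat -26°.
Subsquare c=2, u=20: +2·0.0833333° lon, +20·0.0416667° lat → SW at lon 126.167°, lat -25.1667°.
latitude 25.1667° S, longitude 126.1667° E.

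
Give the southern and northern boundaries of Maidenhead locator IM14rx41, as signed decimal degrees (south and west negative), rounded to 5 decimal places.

34.96250, 34.96667

Field I=8, M=12: +8·20° lon, +12·10° lat → SW at lon -20°, lat 30°.
Square 1, 4: +1·2° lon, +4·1° lat → SW at lon -18°, lat 34°.
Subsquare r=17, x=23: +17·0.0833333° lon, +23·0.0416667° lat → SW at lon -16.5833°, lat 34.9583°.
Extended square 4, 1: +4·0.00833333° lon, +1·0.00416667° lat → SW at lon -16.55°, lat 34.9625°.
Cell spans 0.00833333° lon × 0.00416667° lat.
south 34.96250, north 34.96667.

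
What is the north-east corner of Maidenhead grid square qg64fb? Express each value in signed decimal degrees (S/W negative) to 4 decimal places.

-25.9167, 152.5000

Field Q=16, G=6: +16·20° lon, +6·10° lat → SW at lon 140°, lat -30°.
Square 6, 4: +6·2° lon, +4·1° lat → SW at lon 152°, lat -26°.
Subsquare f=5, b=1: +5·0.0833333° lon, +1·0.0416667° lat → SW at lon 152.417°, lat -25.9583°.
Cell spans 0.0833333° lon × 0.0416667° lat. NE corner is SW corner plus one full cell.
latitude -25.9167, longitude 152.5000.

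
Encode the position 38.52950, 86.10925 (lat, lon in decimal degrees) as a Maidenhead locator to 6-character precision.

NM38bm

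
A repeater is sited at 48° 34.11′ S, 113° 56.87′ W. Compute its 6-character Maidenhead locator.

Offset from 180°W / 90°S: lon 66.0522°, lat 41.4315°.
Field (20°×10°, letters A–R): lon ⌊66.0522/20⌋ = 3 → D; lat ⌊41.4315/10⌋ = 4 → E.
Square (2°×1°, digits 0–9): lon ⌊6.0522/2⌋ = 3; lat ⌊1.4315/1⌋ = 1.
Subsquare (5′×2.5′, letters a–x): lon ⌊0.0522/0.0833333⌋ = 0 → a; lat ⌊0.4315/0.0416667⌋ = 10 → k.

DE31ak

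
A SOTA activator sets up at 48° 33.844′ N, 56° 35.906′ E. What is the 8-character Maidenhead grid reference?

Offset from 180°W / 90°S: lon 236.59843°, lat 138.56407°.
Field: lon ⌊236.59843/20⌋ = 11 → L; lat ⌊138.56407/10⌋ = 13 → N.
Square: lon ⌊16.59843/2⌋ = 8; lat ⌊8.56407/1⌋ = 8.
Subsquare: lon ⌊0.59843/0.0833333⌋ = 7 → h; lat ⌊0.56407/0.0416667⌋ = 13 → n.
Extended square: lon ⌊0.01510/0.00833333⌋ = 1; lat ⌊0.02240/0.00416667⌋ = 5.

LN88hn15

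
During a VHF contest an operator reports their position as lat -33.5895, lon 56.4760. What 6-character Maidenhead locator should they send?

LF86fj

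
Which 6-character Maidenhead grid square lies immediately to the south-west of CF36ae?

CF26xd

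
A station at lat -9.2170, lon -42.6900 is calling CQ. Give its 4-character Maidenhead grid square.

Offset from 180°W / 90°S: lon 137.31°, lat 80.78°.
Field: lon ⌊137.31/20⌋ = 6 → G; lat ⌊80.78/10⌋ = 8 → I.
Square: lon ⌊17.31/2⌋ = 8; lat ⌊0.78/1⌋ = 0.

GI80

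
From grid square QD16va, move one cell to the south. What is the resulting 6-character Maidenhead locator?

QD15vx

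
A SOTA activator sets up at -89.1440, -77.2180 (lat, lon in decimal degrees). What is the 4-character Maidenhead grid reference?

FA10

Add 180° to longitude and 90° to latitude: 102.78, 0.86.
Field: 102.78/20 → 5 → F, 0.86/10 → 0 → A; chars FA.
Square: 2.78/2 → 1, 0.86/1 → 0; chars 10.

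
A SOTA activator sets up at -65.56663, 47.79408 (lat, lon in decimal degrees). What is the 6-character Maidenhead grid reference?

Offset from 180°W / 90°S: lon 227.7941°, lat 24.4334°.
Field: 227.7941/20 → 11 → L, 24.4334/10 → 2 → C; chars LC.
Square: 7.7941/2 → 3, 4.4334/1 → 4; chars 34.
Subsquare: 1.7941/0.0833333 → 21 → v, 0.4334/0.0416667 → 10 → k; chars vk.

LC34vk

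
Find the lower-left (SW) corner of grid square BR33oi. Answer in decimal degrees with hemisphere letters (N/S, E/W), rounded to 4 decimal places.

Field B=1, R=17: +1·20° lon, +17·10° lat → SW at lon -160°, lat 80°.
Square 3, 3: +3·2° lon, +3·1° lat → SW at lon -154°, lat 83°.
Subsquare o=14, i=8: +14·0.0833333° lon, +8·0.0416667° lat → SW at lon -152.833°, lat 83.3333°.
latitude 83.3333° N, longitude 152.8333° W.

83.3333° N, 152.8333° W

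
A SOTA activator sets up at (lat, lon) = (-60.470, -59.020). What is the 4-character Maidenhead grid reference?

GC09

Offset from 180°W / 90°S: lon 120.98°, lat 29.53°.
Field: 120.98/20 → 6 → G, 29.53/10 → 2 → C; chars GC.
Square: 0.98/2 → 0, 9.53/1 → 9; chars 09.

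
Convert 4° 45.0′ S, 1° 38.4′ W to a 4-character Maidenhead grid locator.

Offset from 180°W / 90°S: lon 178.36°, lat 85.25°.
Field (20°×10°, letters A–R): lon ⌊178.36/20⌋ = 8 → I; lat ⌊85.25/10⌋ = 8 → I.
Square (2°×1°, digits 0–9): lon ⌊18.36/2⌋ = 9; lat ⌊5.25/1⌋ = 5.

II95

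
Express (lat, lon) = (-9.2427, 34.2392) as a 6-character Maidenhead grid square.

KI70cs

Shift to the Maidenhead origin (180°W, 90°S): lon 214.2392, lat 80.7573.
Field (20°×10°, letters A–R): lon ⌊214.2392/20⌋ = 10 → K; lat ⌊80.7573/10⌋ = 8 → I.
Square (2°×1°, digits 0–9): lon ⌊14.2392/2⌋ = 7; lat ⌊0.7573/1⌋ = 0.
Subsquare (5′×2.5′, letters a–x): lon ⌊0.2392/0.0833333⌋ = 2 → c; lat ⌊0.7573/0.0416667⌋ = 18 → s.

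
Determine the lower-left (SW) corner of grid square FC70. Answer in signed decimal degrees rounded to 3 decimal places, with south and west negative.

-70.000, -66.000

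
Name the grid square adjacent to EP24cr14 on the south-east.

Longitude extended square 1; +1 → 2.
Latitude extended square 4; −1 → 3.

EP24cr23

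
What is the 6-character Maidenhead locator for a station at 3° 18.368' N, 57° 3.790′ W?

Offset from 180°W / 90°S: lon 122.9368°, lat 93.3061°.
Field: lon ⌊122.9368/20⌋ = 6 → G; lat ⌊93.3061/10⌋ = 9 → J.
Square: lon ⌊2.9368/2⌋ = 1; lat ⌊3.3061/1⌋ = 3.
Subsquare: lon ⌊0.9368/0.0833333⌋ = 11 → l; lat ⌊0.3061/0.0416667⌋ = 7 → h.

GJ13lh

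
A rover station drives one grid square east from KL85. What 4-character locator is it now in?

KL95

Longitude square 8; +1 → 9.
The latitude characters are unchanged.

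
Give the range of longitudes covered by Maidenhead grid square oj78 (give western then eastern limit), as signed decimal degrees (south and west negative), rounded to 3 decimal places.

114.000, 116.000

Field O=14, J=9: +14·20° lon, +9·10° lat → SW at lon 100°, lat 0°.
Square 7, 8: +7·2° lon, +8·1° lat → SW at lon 114°, lat 8°.
Cell spans 2° lon × 1° lat.
west 114.000, east 116.000.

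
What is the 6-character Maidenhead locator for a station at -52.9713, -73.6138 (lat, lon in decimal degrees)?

Add 180° to longitude and 90° to latitude: 106.3862, 37.0287.
Field: 106.3862/20 → 5 → F, 37.0287/10 → 3 → D; chars FD.
Square: 6.3862/2 → 3, 7.0287/1 → 7; chars 37.
Subsquare: 0.3862/0.0833333 → 4 → e, 0.0287/0.0416667 → 0 → a; chars ea.

FD37ea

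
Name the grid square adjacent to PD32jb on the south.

PD32ja

Latitude subsquare b = 1; −1 → 0 = a.
The longitude characters are unchanged.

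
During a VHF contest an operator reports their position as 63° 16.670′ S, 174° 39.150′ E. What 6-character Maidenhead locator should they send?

Shift to the Maidenhead origin (180°W, 90°S): lon 354.6525, lat 26.7222.
Field: lon ⌊354.6525/20⌋ = 17 → R; lat ⌊26.7222/10⌋ = 2 → C.
Square: lon ⌊14.6525/2⌋ = 7; lat ⌊6.7222/1⌋ = 6.
Subsquare: lon ⌊0.6525/0.0833333⌋ = 7 → h; lat ⌊0.7222/0.0416667⌋ = 17 → r.

RC76hr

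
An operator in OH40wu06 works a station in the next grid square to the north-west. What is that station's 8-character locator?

Longitude extended square 0; −1 → -1, wraps to 9, carry into subsquare.
Longitude subsquare w = 22; −1 → 21 = v.
Latitude extended square 6; +1 → 7.

OH40vu97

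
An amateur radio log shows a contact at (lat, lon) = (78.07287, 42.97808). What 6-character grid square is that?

Offset from 180°W / 90°S: lon 222.9781°, lat 168.0729°.
Field: 222.9781/20 → 11 → L, 168.0729/10 → 16 → Q; chars LQ.
Square: 2.9781/2 → 1, 8.0729/1 → 8; chars 18.
Subsquare: 0.9781/0.0833333 → 11 → l, 0.0729/0.0416667 → 1 → b; chars lb.

LQ18lb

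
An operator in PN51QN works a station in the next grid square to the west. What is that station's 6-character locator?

PN51pn

Longitude subsquare q = 16; −1 → 15 = p.
The latitude characters are unchanged.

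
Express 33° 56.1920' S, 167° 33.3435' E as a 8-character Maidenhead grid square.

RF36sb65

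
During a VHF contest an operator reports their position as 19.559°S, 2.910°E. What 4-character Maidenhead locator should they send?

JH10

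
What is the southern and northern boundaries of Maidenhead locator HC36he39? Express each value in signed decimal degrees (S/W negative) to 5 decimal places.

-63.79583, -63.79167

Field H=7, C=2: +7·20° lon, +2·10° lat → SW at lon -40°, lat -70°.
Square 3, 6: +3·2° lon, +6·1° lat → SW at lon -34°, lat -64°.
Subsquare h=7, e=4: +7·0.0833333° lon, +4·0.0416667° lat → SW at lon -33.4167°, lat -63.8333°.
Extended square 3, 9: +3·0.00833333° lon, +9·0.00416667° lat → SW at lon -33.3917°, lat -63.7958°.
Cell spans 0.00833333° lon × 0.00416667° lat.
south -63.79583, north -63.79167.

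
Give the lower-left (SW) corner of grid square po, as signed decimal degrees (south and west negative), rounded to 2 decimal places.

Field P=15, O=14: +15·20° lon, +14·10° lat → SW at lon 120°, lat 50°.
latitude 50.00, longitude 120.00.

50.00, 120.00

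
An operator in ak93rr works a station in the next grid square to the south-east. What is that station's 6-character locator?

AK93sq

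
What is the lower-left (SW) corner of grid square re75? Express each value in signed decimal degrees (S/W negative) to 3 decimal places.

-45.000, 174.000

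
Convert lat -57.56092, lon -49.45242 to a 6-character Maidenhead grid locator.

Add 180° to longitude and 90° to latitude: 130.5476, 32.4391.
Field: 130.5476/20 → 6 → G, 32.4391/10 → 3 → D; chars GD.
Square: 10.5476/2 → 5, 2.4391/1 → 2; chars 52.
Subsquare: 0.5476/0.0833333 → 6 → g, 0.4391/0.0416667 → 10 → k; chars gk.

GD52gk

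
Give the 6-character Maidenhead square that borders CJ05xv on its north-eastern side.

Longitude subsquare x = 23; +1 → 24, wraps to 0 = a, carry into square.
Longitude square 0; +1 → 1.
Latitude subsquare v = 21; +1 → 22 = w.

CJ15aw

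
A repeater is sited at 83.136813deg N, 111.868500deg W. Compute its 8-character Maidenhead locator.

DR43bd52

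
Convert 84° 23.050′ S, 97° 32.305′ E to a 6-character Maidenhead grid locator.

NA85so

Add 180° to longitude and 90° to latitude: 277.5384, 5.6158.
Field (20°×10°, letters A–R): lon ⌊277.5384/20⌋ = 13 → N; lat ⌊5.6158/10⌋ = 0 → A.
Square (2°×1°, digits 0–9): lon ⌊17.5384/2⌋ = 8; lat ⌊5.6158/1⌋ = 5.
Subsquare (5′×2.5′, letters a–x): lon ⌊1.5384/0.0833333⌋ = 18 → s; lat ⌊0.6158/0.0416667⌋ = 14 → o.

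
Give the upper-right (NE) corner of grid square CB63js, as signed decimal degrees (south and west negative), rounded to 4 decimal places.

-76.2083, -127.1667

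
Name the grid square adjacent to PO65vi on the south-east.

Longitude subsquare v = 21; +1 → 22 = w.
Latitude subsquare i = 8; −1 → 7 = h.

PO65wh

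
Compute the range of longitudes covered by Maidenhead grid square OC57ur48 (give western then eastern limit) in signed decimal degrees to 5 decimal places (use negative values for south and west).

Field O=14, C=2: +14·20° lon, +2·10° lat → SW at lon 100°, lat -70°.
Square 5, 7: +5·2° lon, +7·1° lat → SW at lon 110°, lat -63°.
Subsquare u=20, r=17: +20·0.0833333° lon, +17·0.0416667° lat → SW at lon 111.667°, lat -62.2917°.
Extended square 4, 8: +4·0.00833333° lon, +8·0.00416667° lat → SW at lon 111.7°, lat -62.2583°.
Cell spans 0.00833333° lon × 0.00416667° lat.
west 111.70000, east 111.70833.

111.70000, 111.70833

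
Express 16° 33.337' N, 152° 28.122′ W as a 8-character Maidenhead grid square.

BK36sn33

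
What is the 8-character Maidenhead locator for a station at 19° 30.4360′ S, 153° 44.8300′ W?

Offset from 180°W / 90°S: lon 26.25283°, lat 70.49273°.
Field: lon ⌊26.25283/20⌋ = 1 → B; lat ⌊70.49273/10⌋ = 7 → H.
Square: lon ⌊6.25283/2⌋ = 3; lat ⌊0.49273/1⌋ = 0.
Subsquare: lon ⌊0.25283/0.0833333⌋ = 3 → d; lat ⌊0.49273/0.0416667⌋ = 11 → l.
Extended square: lon ⌊0.00283/0.00833333⌋ = 0; lat ⌊0.03440/0.00416667⌋ = 8.

BH30dl08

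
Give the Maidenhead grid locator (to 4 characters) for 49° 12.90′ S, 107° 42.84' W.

DE60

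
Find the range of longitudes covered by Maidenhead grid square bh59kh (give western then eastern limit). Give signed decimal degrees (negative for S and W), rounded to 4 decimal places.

-149.1667, -149.0833

Field B=1, H=7: +1·20° lon, +7·10° lat → SW at lon -160°, lat -20°.
Square 5, 9: +5·2° lon, +9·1° lat → SW at lon -150°, lat -11°.
Subsquare k=10, h=7: +10·0.0833333° lon, +7·0.0416667° lat → SW at lon -149.167°, lat -10.7083°.
Cell spans 0.0833333° lon × 0.0416667° lat.
west -149.1667, east -149.0833.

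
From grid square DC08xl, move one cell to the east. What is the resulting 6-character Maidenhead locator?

DC18al

Longitude subsquare x = 23; +1 → 24, wraps to 0 = a, carry into square.
Longitude square 0; +1 → 1.
The latitude characters are unchanged.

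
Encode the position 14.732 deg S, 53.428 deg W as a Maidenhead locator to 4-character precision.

GH35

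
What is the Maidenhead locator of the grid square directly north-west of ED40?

ED31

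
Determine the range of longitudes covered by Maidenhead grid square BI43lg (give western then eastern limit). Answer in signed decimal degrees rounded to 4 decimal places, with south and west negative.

-151.0833, -151.0000

Field B=1, I=8: +1·20° lon, +8·10° lat → SW at lon -160°, lat -10°.
Square 4, 3: +4·2° lon, +3·1° lat → SW at lon -152°, lat -7°.
Subsquare l=11, g=6: +11·0.0833333° lon, +6·0.0416667° lat → SW at lon -151.083°, lat -6.75°.
Cell spans 0.0833333° lon × 0.0416667° lat.
west -151.0833, east -151.0000.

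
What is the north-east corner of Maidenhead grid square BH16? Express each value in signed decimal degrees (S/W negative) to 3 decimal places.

-13.000, -156.000

Field B=1, H=7: +1·20° lon, +7·10° lat → SW at lon -160°, lat -20°.
Square 1, 6: +1·2° lon, +6·1° lat → SW at lon -158°, lat -14°.
Cell spans 2° lon × 1° lat. NE corner is SW corner plus one full cell.
latitude -13.000, longitude -156.000.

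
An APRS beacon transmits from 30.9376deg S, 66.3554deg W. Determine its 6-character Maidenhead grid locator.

Add 180° to longitude and 90° to latitude: 113.6446, 59.0624.
Field (20°×10°, letters A–R): 113.6446/20 → 5 → F, 59.0624/10 → 5 → F; chars FF.
Square (2°×1°, digits 0–9): 13.6446/2 → 6, 9.0624/1 → 9; chars 69.
Subsquare (5′×2.5′, letters a–x): 1.6446/0.0833333 → 19 → t, 0.0624/0.0416667 → 1 → b; chars tb.

FF69tb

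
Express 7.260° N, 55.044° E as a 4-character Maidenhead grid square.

LJ77

Shift to the Maidenhead origin (180°W, 90°S): lon 235.04, lat 97.26.
Field: 235.04/20 → 11 → L, 97.26/10 → 9 → J; chars LJ.
Square: 15.04/2 → 7, 7.26/1 → 7; chars 77.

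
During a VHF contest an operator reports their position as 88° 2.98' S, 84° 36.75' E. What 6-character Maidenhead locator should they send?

NA21hw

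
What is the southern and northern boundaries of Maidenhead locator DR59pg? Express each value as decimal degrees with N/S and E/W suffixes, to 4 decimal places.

89.2500° N, 89.2917° N

Field D=3, R=17: +3·20° lon, +17·10° lat → SW at lon -120°, lat 80°.
Square 5, 9: +5·2° lon, +9·1° lat → SW at lon -110°, lat 89°.
Subsquare p=15, g=6: +15·0.0833333° lon, +6·0.0416667° lat → SW at lon -108.75°, lat 89.25°.
Cell spans 0.0833333° lon × 0.0416667° lat.
south 89.2500° N, north 89.2917° N.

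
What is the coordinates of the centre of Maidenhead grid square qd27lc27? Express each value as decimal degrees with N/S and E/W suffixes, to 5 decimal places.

52.88542° S, 144.93750° E

Field Q=16, D=3: +16·20° lon, +3·10° lat → SW at lon 140°, lat -60°.
Square 2, 7: +2·2° lon, +7·1° lat → SW at lon 144°, lat -53°.
Subsquare l=11, c=2: +11·0.0833333° lon, +2·0.0416667° lat → SW at lon 144.917°, lat -52.9167°.
Extended square 2, 7: +2·0.00833333° lon, +7·0.00416667° lat → SW at lon 144.933°, lat -52.8875°.
Cell spans 0.00833333° lon × 0.00416667° lat. Centre is SW corner plus half of each.
latitude 52.88542° S, longitude 144.93750° E.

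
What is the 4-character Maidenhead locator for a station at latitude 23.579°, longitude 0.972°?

Offset from 180°W / 90°S: lon 180.97°, lat 113.58°.
Field: lon ⌊180.97/20⌋ = 9 → J; lat ⌊113.58/10⌋ = 11 → L.
Square: lon ⌊0.97/2⌋ = 0; lat ⌊3.58/1⌋ = 3.

JL03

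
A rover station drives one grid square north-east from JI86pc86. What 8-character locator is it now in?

JI86pc97

Longitude extended square 8; +1 → 9.
Latitude extended square 6; +1 → 7.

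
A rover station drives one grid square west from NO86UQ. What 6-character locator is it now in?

Longitude subsquare u = 20; −1 → 19 = t.
The latitude characters are unchanged.

NO86tq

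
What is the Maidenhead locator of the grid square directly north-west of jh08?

Longitude square 0; −1 → -1, wraps to 9, carry into field.
Longitude field J = 9; −1 → 8 = I.
Latitude square 8; +1 → 9.

IH99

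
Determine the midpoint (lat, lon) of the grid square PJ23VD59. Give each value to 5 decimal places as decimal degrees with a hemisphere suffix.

3.16458° N, 125.79583° E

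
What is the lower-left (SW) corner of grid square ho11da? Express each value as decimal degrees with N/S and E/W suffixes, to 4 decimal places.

Field H=7, O=14: +7·20° lon, +14·10° lat → SW at lon -40°, lat 50°.
Square 1, 1: +1·2° lon, +1·1° lat → SW at lon -38°, lat 51°.
Subsquare d=3, a=0: +3·0.0833333° lon, +0·0.0416667° lat → SW at lon -37.75°, lat 51°.
latitude 51.0000° N, longitude 37.7500° W.

51.0000° N, 37.7500° W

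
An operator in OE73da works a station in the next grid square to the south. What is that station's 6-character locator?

OE72dx

Latitude subsquare a = 0; −1 → -1, wraps to 23 = x, carry into square.
Latitude square 3; −1 → 2.
The longitude characters are unchanged.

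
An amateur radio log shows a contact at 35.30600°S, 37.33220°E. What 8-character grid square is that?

Add 180° to longitude and 90° to latitude: 217.33220, 54.69400.
Field: 217.33220/20 → 10 → K, 54.69400/10 → 5 → F; chars KF.
Square: 17.33220/2 → 8, 4.69400/1 → 4; chars 84.
Subsquare: 1.33220/0.0833333 → 15 → p, 0.69400/0.0416667 → 16 → q; chars pq.
Extended square: 0.08220/0.00833333 → 9, 0.02733/0.00416667 → 6; chars 96.

KF84pq96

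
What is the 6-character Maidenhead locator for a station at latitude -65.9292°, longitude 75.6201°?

Add 180° to longitude and 90° to latitude: 255.6201, 24.0708.
Field (20°×10°, letters A–R): 255.6201/20 → 12 → M, 24.0708/10 → 2 → C; chars MC.
Square (2°×1°, digits 0–9): 15.6201/2 → 7, 4.0708/1 → 4; chars 74.
Subsquare (5′×2.5′, letters a–x): 1.6201/0.0833333 → 19 → t, 0.0708/0.0416667 → 1 → b; chars tb.

MC74tb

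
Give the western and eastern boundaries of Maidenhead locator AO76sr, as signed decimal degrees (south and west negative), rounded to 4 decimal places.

-164.5000, -164.4167

Field A=0, O=14: +0·20° lon, +14·10° lat → SW at lon -180°, lat 50°.
Square 7, 6: +7·2° lon, +6·1° lat → SW at lon -166°, lat 56°.
Subsquare s=18, r=17: +18·0.0833333° lon, +17·0.0416667° lat → SW at lon -164.5°, lat 56.7083°.
Cell spans 0.0833333° lon × 0.0416667° lat.
west -164.5000, east -164.4167.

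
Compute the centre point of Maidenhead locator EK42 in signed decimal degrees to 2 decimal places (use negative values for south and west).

12.50, -91.00

Field E=4, K=10: +4·20° lon, +10·10° lat → SW at lon -100°, lat 10°.
Square 4, 2: +4·2° lon, +2·1° lat → SW at lon -92°, lat 12°.
Cell spans 2° lon × 1° lat. Centre is SW corner plus half of each.
latitude 12.50, longitude -91.00.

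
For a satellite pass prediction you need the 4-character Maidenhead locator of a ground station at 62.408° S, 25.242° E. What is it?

Add 180° to longitude and 90° to latitude: 205.24, 27.59.
Field (20°×10°, letters A–R): 205.24/20 → 10 → K, 27.59/10 → 2 → C; chars KC.
Square (2°×1°, digits 0–9): 5.24/2 → 2, 7.59/1 → 7; chars 27.

KC27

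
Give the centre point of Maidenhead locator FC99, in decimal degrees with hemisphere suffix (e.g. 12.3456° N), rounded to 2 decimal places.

60.50° S, 61.00° W

Field F=5, C=2: +5·20° lon, +2·10° lat → SW at lon -80°, lat -70°.
Square 9, 9: +9·2° lon, +9·1° lat → SW at lon -62°, lat -61°.
Cell spans 2° lon × 1° lat. Centre is SW corner plus half of each.
latitude 60.50° S, longitude 61.00° W.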